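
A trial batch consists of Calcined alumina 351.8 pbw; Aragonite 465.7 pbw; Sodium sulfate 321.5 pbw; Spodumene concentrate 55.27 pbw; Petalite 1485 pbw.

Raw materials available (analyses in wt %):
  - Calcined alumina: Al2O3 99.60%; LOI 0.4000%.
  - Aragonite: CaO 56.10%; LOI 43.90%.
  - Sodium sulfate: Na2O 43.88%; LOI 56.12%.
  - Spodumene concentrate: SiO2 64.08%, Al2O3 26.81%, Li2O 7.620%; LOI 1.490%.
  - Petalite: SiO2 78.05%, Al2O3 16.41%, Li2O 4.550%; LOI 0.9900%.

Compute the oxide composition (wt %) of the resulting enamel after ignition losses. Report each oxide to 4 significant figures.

In-progress results are shown rounded off to 4 significant digits between the steps; full precision is held through every step. Every reported figure includes exactly one rounding. Derived quantities (totals, glass mass, LOI, the yield, five oxide percentages) are re-derived at full float precision starting from the weights on 2277 pbw of glass as quoted within the question or the answer.
Delivered oxide masses:
  SiO2: 55.27·0.6408 + 1485·0.7805 = 1194 pbw
  CaO: 465.7·0.5610 = 261.3 pbw
  Al2O3: 351.8·0.9960 + 55.27·0.2681 + 1485·0.1641 = 608.9 pbw
  Na2O: 321.5·0.4388 = 141.1 pbw
  Li2O: 55.27·0.07620 + 1485·0.04550 = 71.78 pbw
LOI: 351.8·0.004000 + 465.7·0.4390 + 321.5·0.5612 + 55.27·0.01490 + 1485·0.009900 = 401.8 pbw
batch − LOI leaves glass = 2679 − 401.8 = 2277 pbw (equal to the oxide-mass sum)
oxide / glass × 100 gives the wt %

Glass mass = 2277 pbw (batch 2679 − LOI 401.8).
Composition: SiO2 52.45%, CaO 11.47%, Al2O3 26.74%, Na2O 6.194%, Li2O 3.152%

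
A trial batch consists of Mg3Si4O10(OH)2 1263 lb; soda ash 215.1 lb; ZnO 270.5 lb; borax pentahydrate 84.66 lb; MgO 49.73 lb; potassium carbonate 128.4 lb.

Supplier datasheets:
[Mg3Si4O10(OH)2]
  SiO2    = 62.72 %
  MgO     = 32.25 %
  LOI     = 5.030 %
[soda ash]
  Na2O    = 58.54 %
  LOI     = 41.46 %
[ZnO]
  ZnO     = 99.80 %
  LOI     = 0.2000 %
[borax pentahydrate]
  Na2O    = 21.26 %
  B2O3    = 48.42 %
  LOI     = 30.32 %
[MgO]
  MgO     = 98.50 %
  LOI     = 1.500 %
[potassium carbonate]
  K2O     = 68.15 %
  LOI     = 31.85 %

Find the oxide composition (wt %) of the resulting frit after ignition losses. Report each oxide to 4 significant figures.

Values along the way are printed (rounded to 4 significant digits) in the working — every computation carries full float precision all the way through; every reported number is rounded just once — the derived quantities are rebuilt at full precision (LOI, the yield, glass mass, the totals, the six compositions) from the weighed amounts for 1791 lb of glass, as set out in either problem or answer.
Mass of each oxide from the mix:
  ZnO: 270.5·0.9980 = 270.0 lb
  Na2O: 215.1·0.5854 + 84.66·0.2126 = 143.9 lb
  SiO2: 1263·0.6272 = 792.2 lb
  MgO: 1263·0.3225 + 49.73·0.9850 = 456.3 lb
  B2O3: 84.66·0.4842 = 40.99 lb
  K2O: 128.4·0.6815 = 87.50 lb
LOI: 1263·0.05030 + 215.1·0.4146 + 270.5·0.002000 + 84.66·0.3032 + 49.73·0.01500 + 128.4·0.3185 = 220.6 lb
Resulting glass, batch − LOI: 2011 − 220.6 = 1791 lb (= Σ oxide masses)
percent share: oxide ÷ glass, ×100

Glass mass = 1791 lb (batch 2011 − LOI 220.6).
Composition: ZnO 15.07%, Na2O 8.036%, SiO2 44.23%, MgO 25.48%, B2O3 2.289%, K2O 4.886%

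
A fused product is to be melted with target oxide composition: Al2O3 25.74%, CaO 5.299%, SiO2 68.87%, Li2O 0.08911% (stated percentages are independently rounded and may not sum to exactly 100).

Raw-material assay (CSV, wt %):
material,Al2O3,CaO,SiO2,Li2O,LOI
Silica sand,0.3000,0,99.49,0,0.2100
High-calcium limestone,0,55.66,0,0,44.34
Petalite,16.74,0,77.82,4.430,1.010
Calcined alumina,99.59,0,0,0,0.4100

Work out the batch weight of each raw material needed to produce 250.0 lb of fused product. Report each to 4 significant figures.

The working math runs at exact precision through every step — intermediates appear rounded to 4 significant figures when written out; every reported figure is rounded a single time; all derived quantities, including LOI, the yield, the totals, net glass mass, four oxide percentages, are rebuilt from the batch weights at 250.0 lb of glass at full precision as quoted within question or answer.
Target oxide masses per 250.0 lb fused product:
  Al2O3: 25.74% × 250.0 = 64.35 lb
  CaO: 5.299% × 250.0 = 13.25 lb
  SiO2: 68.87% × 250.0 = 172.2 lb
  Li2O: 0.08911% × 250.0 = 0.2228 lb
Oxide-by-oxide audit using the reported weights, on the stated basis (oxide sums agree with the targets inside rounding margins):
  Al2O3: 169.1·0.003000 + 5.029·0.1674 + 63.26·0.9959 = 64.35 lb (target 64.35 lb)
  CaO: 23.80·0.5566 = 13.25 lb (target 13.25 lb)
  SiO2: 169.1·0.9949 + 5.029·0.7782 = 172.2 lb (target 172.2 lb)
  Li2O: 5.029·0.04430 = 0.2228 lb (target 0.2228 lb)
Glass-mass bookkeeping: Σ batch − LOI loss = 250.0 lb (the Σ of target masses is 250.0 lb; the stated basis being 250.0 lb — gaps are rounding artifacts).
Batch total: Σ batch = 261.2 lb; the LOI term Σ batch·LOI equals 11.22 lb; yield = glass ÷ total batch = 95.70%.

Batch per 250.0 lb fused product:
  Silica sand: 169.1 lb
  High-calcium limestone: 23.80 lb
  Petalite: 5.029 lb
  Calcined alumina: 63.26 lb
Total batch = 261.2 lb; LOI loss = 11.22 lb; yield = 95.70%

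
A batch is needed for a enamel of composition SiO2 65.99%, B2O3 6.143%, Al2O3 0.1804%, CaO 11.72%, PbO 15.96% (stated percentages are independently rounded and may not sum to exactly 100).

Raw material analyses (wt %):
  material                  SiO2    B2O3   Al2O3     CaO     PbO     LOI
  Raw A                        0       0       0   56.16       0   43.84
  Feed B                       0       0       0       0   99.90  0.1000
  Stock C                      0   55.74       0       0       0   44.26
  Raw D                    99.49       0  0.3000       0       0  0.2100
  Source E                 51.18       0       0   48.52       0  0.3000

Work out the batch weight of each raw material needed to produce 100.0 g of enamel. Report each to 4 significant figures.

All internal work keeps exact precision at every stage. In-progress results appear rounded to four significant digits in the printout. Each reported figure is rounded a single time — all derived quantities, including five oxide percentages, totals, LOI, glass mass, yield, are recomputed using the weight values per 100.0 g of glass in full precision, as written in problem or answer.
Target oxide masses per 100.0 g enamel:
  SiO2: 65.99% × 100.0 = 65.99 g
  B2O3: 6.143% × 100.0 = 6.143 g
  Al2O3: 0.1804% × 100.0 = 0.1804 g
  CaO: 11.72% × 100.0 = 11.72 g
  PbO: 15.96% × 100.0 = 15.96 g
Oxide-by-oxide audit using the reported weights, per the basis as stated (each sum matches its target mass up to rounding of the answer):
  SiO2: 60.13·0.9949 + 12.04·0.5118 = 65.99 g (target 65.99 g)
  B2O3: 11.02·0.5574 = 6.143 g (target 6.143 g)
  Al2O3: 60.13·0.003000 = 0.1804 g (target 0.1804 g)
  CaO: 10.46·0.5616 + 12.04·0.4852 = 11.72 g (target 11.72 g)
  PbO: 15.98·0.9990 = 15.96 g (target 15.96 g)
Glass-mass bookkeeping: total batch − LOI = 99.99 g (per-oxide target masses sum to 99.99 g; basis as stated: 100.0 g — gaps are rounding artifacts).
Batch total: Σ batch = 109.6 g; LOI loss = Σ batch·LOI = 9.641 g; as yield: glass ÷ batch → 91.21%.

Batch per 100.0 g enamel:
  Raw A: 10.46 g
  Feed B: 15.98 g
  Stock C: 11.02 g
  Raw D: 60.13 g
  Source E: 12.04 g
Total batch = 109.6 g; LOI loss = 9.641 g; yield = 91.21%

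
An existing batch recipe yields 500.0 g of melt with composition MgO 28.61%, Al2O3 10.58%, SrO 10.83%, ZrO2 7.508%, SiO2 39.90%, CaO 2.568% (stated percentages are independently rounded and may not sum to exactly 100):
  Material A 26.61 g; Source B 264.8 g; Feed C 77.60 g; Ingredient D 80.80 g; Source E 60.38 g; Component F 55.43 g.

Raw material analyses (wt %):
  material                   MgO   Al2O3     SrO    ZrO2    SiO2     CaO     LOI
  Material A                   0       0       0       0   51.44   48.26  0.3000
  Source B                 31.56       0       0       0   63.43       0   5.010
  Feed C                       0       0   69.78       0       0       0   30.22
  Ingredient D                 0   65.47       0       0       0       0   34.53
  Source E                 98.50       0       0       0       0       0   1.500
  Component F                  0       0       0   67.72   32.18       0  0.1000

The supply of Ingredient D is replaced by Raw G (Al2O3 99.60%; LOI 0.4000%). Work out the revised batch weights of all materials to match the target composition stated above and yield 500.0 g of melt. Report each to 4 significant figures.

All internal work carries full precision end to end — the intermediate values appear (rounded to 4 significant digits) when written out — exactly one rounding lands on every reported number — the derived quantities are re-derived using the weight values for 500.0 g of glass at full float precision (the totals, ignition loss, glass mass, yield, six oxide percentages), as they appear in the question or the answer.
Target oxide masses per 500.0 g melt:
  MgO: 28.61% × 500.0 = 143.0 g
  Al2O3: 10.58% × 500.0 = 52.90 g
  SrO: 10.83% × 500.0 = 54.15 g
  ZrO2: 7.508% × 500.0 = 37.54 g
  SiO2: 39.90% × 500.0 = 199.5 g
  CaO: 2.568% × 500.0 = 12.84 g
Mass-balance tally per oxide from the weights as reported, versus the basis set out (sum by sum, the targets are met exact up to rounding of places):
  MgO: 264.8·0.3156 + 60.38·0.9850 = 143.0 g (target 143.0 g)
  Al2O3: 53.11·0.9960 = 52.90 g (target 52.90 g)
  SrO: 77.60·0.6978 = 54.15 g (target 54.15 g)
  ZrO2: 55.43·0.6772 = 37.54 g (target 37.54 g)
  SiO2: 26.61·0.5144 + 264.8·0.6343 + 55.43·0.3218 = 199.5 g (target 199.5 g)
  CaO: 26.61·0.4826 = 12.84 g (target 12.84 g)
Glass mass check: net batch after ignition = 500.0 g (summing oxide targets gives 500.0 g; against the stated basis, 500.0 g — rounding explains the deltas).
Whole-batch sum: Σ batch = 537.9 g; the LOI term Σ batch·LOI equals 37.97 g; yield = glass ÷ total batch = 92.94%.

Revised batch per 500.0 g melt:
  Material A: 26.61 g
  Source B: 264.8 g
  Feed C: 77.60 g
  Raw G: 53.11 g
  Source E: 60.38 g
  Component F: 55.43 g
Total batch = 537.9 g; LOI loss = 37.97 g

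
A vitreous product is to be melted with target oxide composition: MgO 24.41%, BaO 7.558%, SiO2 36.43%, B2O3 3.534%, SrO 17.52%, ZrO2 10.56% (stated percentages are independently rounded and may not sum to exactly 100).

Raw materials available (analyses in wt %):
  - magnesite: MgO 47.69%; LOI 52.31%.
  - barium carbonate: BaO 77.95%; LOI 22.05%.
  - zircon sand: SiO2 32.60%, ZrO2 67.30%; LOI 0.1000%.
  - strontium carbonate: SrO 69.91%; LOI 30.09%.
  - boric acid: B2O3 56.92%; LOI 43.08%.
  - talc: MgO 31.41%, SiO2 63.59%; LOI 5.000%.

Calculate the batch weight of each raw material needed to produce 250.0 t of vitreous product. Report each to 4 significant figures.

Each numeric step holds full float precision at each step. Values along the way are shown rounded off to 4 significant figures in the working. Each reported result includes exactly one rounding. Derived quantities, which include the totals, net glass mass, six oxide percentages, the yield, LOI, are re-derived at full precision, as written in problem or answer, starting from the weights per 250.0 t of glass.
Oxide-by-oxide targets in 250.0 t vitreous product:
  MgO: 24.41% × 250.0 = 61.02 t
  BaO: 7.558% × 250.0 = 18.90 t
  SiO2: 36.43% × 250.0 = 91.08 t
  B2O3: 3.534% × 250.0 = 8.835 t
  SrO: 17.52% × 250.0 = 43.80 t
  ZrO2: 10.56% × 250.0 = 26.40 t
Per-oxide balance check given the weights on record, under the basis named above (summed amounts equal target values once rounding is allowed for):
  MgO: 46.88·0.4769 + 123.1·0.3141 = 61.02 t (target 61.02 t)
  BaO: 24.24·0.7795 = 18.90 t (target 18.90 t)
  SiO2: 39.23·0.3260 + 123.1·0.6359 = 91.07 t (target 91.08 t)
  B2O3: 15.52·0.5692 = 8.834 t (target 8.835 t)
  SrO: 62.65·0.6991 = 43.80 t (target 43.80 t)
  ZrO2: 39.23·0.6730 = 26.40 t (target 26.40 t)
Mass balance on the glass: the batch minus its LOI: 250.0 t (oxide target masses add up to 250.0 t; versus the stated basis of 250.0 t — gaps are rounding artifacts).
Whole-batch sum: Σ batch = 311.6 t; loss to ignition Σ batch·LOI = 61.60 t; glass ÷ batch gives a yield of 80.23%.

Batch per 250.0 t vitreous product:
  magnesite: 46.88 t
  barium carbonate: 24.24 t
  zircon sand: 39.23 t
  strontium carbonate: 62.65 t
  boric acid: 15.52 t
  talc: 123.1 t
Total batch = 311.6 t; LOI loss = 61.60 t; yield = 80.23%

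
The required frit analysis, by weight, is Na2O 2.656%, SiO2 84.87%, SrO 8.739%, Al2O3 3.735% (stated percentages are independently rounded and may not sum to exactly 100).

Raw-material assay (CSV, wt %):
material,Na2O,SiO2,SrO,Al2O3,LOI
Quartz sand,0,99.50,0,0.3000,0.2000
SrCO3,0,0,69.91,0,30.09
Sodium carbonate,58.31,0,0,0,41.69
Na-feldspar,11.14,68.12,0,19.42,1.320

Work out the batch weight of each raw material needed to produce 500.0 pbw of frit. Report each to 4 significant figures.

The intermediate values are shown, rounded to 4 significant figures, at each printed step. Full float precision is maintained through the solve. Each reported result sees exactly one rounding; all derived quantities (glass mass, yield, LOI, totals, four oxide percentages) are rebuilt from the batch weights at 500.0 pbw of glass in full precision exactly as shown in question or answer.
Oxide-by-oxide targets in 500.0 pbw frit:
  Na2O: 2.656% × 500.0 = 13.28 pbw
  SiO2: 84.87% × 500.0 = 424.4 pbw
  SrO: 8.739% × 500.0 = 43.70 pbw
  Al2O3: 3.735% × 500.0 = 18.68 pbw
Balance tally, oxide-wise, with the batch weights as given, on the stated basis (each sum matches its target mass net of answer rounding effects):
  Na2O: 5.479·0.5831 + 90.53·0.1114 = 13.28 pbw (target 13.28 pbw)
  SiO2: 364.5·0.9950 + 90.53·0.6812 = 424.3 pbw (target 424.4 pbw)
  SrO: 62.50·0.6991 = 43.69 pbw (target 43.70 pbw)
  Al2O3: 364.5·0.003000 + 90.53·0.1942 = 18.67 pbw (target 18.68 pbw)
The glass-mass cross-check: the batch minus its LOI: 500.0 pbw (per-oxide target masses sum to 500.0 pbw; with the basis standing at 500.0 pbw — differing by rounding only).
Whole-batch sum: Σ batch = 523.0 pbw; loss to ignition Σ batch·LOI = 23.01 pbw; yield: glass divided by total = 95.60%.

Batch per 500.0 pbw frit:
  Quartz sand: 364.5 pbw
  SrCO3: 62.50 pbw
  Sodium carbonate: 5.479 pbw
  Na-feldspar: 90.53 pbw
Total batch = 523.0 pbw; LOI loss = 23.01 pbw; yield = 95.60%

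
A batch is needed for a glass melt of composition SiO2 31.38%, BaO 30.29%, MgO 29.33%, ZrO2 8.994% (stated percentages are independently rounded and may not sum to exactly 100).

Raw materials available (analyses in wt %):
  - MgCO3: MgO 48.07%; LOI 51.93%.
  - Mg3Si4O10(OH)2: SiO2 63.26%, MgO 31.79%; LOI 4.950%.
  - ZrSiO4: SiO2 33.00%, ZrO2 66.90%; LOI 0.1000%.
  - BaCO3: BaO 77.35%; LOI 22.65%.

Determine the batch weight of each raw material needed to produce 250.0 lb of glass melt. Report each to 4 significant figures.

In-progress results are printed rounded to four significant figures at each printed step. Each numeric step maintains full precision in every operation; every reported figure takes exactly one rounding; the derived quantities are carried in exact precision (four oxide percentages, ignition loss, net glass mass, the totals, yield) from the batch weights per 250.0 lb of glass, as quoted within either problem or answer.
Target oxide masses per 250.0 lb glass melt:
  SiO2: 31.38% × 250.0 = 78.45 lb
  BaO: 30.29% × 250.0 = 75.72 lb
  MgO: 29.33% × 250.0 = 73.32 lb
  ZrO2: 8.994% × 250.0 = 22.48 lb
Mass-balance tally per oxide on the weights just shown, versus the basis set out (delivered sums recover each target inside rounding margins):
  SiO2: 106.5·0.6326 + 33.61·0.3300 = 78.46 lb (target 78.45 lb)
  BaO: 97.90·0.7735 = 75.73 lb (target 75.72 lb)
  MgO: 82.12·0.4807 + 106.5·0.3179 = 73.33 lb (target 73.32 lb)
  ZrO2: 33.61·0.6690 = 22.49 lb (target 22.48 lb)
Glass-mass closure: total charge less LOI = 250.0 lb (per-oxide target masses sum to 250.0 lb; stated basis 250.0 lb — rounding explains the deltas).
Batch grand total — Σ batch = 320.1 lb; LOI removed, Σ of batch·LOI: 70.12 lb; yield: glass divided by total = 78.09%.

Batch per 250.0 lb glass melt:
  MgCO3: 82.12 lb
  Mg3Si4O10(OH)2: 106.5 lb
  ZrSiO4: 33.61 lb
  BaCO3: 97.90 lb
Total batch = 320.1 lb; LOI loss = 70.12 lb; yield = 78.09%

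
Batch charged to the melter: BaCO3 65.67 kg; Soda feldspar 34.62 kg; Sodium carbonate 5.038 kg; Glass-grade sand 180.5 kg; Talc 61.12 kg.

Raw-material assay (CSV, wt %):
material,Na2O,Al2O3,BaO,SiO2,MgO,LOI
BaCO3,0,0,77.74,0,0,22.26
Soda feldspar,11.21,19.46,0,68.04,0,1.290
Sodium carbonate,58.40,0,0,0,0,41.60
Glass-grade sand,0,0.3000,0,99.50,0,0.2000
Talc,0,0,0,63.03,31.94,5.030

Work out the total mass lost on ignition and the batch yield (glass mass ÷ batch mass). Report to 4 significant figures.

LOI loss = 20.60 kg; glass = 326.4 kg; yield = 94.06%

The whole derivation carries full precision through the solve. Working values are printed, rounded to 4 significant digits, in the working — a single rounding yields each reported number; the derived quantities are carried starting from the weights on 326.4 kg of glass in full float precision (totals, yield, five oxide percentages, LOI, glass mass) exactly as printed in question or answer.
Material-by-material LOI:
  BaCO3: 65.67 × 0.2226 = 14.62 kg
  Soda feldspar: 34.62 × 0.01290 = 0.4466 kg
  Sodium carbonate: 5.038 × 0.4160 = 2.096 kg
  Glass-grade sand: 180.5 × 0.002000 = 0.3610 kg
  Talc: 61.12 × 0.05030 = 3.074 kg
Total LOI = 20.60 kg
Glass = batch − LOI = 346.9 − 20.60 = 326.4 kg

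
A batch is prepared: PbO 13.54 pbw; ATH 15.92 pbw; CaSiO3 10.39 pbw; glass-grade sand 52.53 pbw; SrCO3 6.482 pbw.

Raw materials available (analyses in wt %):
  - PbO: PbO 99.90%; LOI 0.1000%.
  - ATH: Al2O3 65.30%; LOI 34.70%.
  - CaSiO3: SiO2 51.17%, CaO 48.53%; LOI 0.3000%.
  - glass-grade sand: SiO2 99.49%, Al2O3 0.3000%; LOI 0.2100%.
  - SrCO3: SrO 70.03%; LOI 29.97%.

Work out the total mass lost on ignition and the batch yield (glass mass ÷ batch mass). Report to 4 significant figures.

LOI loss = 7.622 pbw; glass = 91.24 pbw; yield = 92.29%

Values along the way are printed (rounded to four significant digits) at each printed step — every computation runs at full precision end to end. Each reported number is rounded just once — the derived quantities are rebuilt from the weighed amounts per 91.24 pbw of glass in exact precision (five oxide percentages, the yield, LOI, totals, net glass mass), as they appear in question or answer.
Loss on ignition, line by line:
  PbO: 13.54 × 0.001000 = 0.01354 pbw
  ATH: 15.92 × 0.3470 = 5.524 pbw
  CaSiO3: 10.39 × 0.003000 = 0.03117 pbw
  glass-grade sand: 52.53 × 0.002100 = 0.1103 pbw
  SrCO3: 6.482 × 0.2997 = 1.943 pbw
Total LOI = 7.622 pbw
Glass = batch − LOI = 98.86 − 7.622 = 91.24 pbw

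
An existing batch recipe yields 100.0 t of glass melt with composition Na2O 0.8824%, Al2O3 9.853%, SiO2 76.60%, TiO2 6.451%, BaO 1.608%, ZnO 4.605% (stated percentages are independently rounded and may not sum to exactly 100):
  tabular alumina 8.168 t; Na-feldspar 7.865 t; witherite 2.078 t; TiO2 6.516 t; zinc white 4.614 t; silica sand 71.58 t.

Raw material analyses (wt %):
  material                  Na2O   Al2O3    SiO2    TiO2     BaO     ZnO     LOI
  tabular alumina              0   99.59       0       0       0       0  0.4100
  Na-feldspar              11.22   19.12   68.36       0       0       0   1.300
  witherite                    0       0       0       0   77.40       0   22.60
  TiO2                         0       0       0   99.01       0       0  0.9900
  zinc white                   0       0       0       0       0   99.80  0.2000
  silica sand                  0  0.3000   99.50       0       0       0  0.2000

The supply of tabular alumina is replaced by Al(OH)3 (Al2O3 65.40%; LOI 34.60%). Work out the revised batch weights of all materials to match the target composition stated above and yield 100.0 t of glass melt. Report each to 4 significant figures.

Revised batch per 100.0 t glass melt:
  Al(OH)3: 12.44 t
  Na-feldspar: 7.865 t
  witherite: 2.078 t
  TiO2: 6.516 t
  zinc white: 4.614 t
  silica sand: 71.58 t
Total batch = 105.1 t; LOI loss = 5.093 t

All internal work runs at full float precision at every stage — mid-chain values are shown with 4-significant-figure rounding within the worked lines — each reported value is rounded a single time. Derived quantities (the yield, six oxide percentages, the totals, ignition loss, net glass mass) are carried in full float precision from the batch weights at 100.0 t of glass, exactly as shown in the question or the answer.
Per-oxide target masses for 100.0 t glass melt:
  Na2O: 0.8824% × 100.0 = 0.8824 t
  Al2O3: 9.853% × 100.0 = 9.853 t
  SiO2: 76.60% × 100.0 = 76.60 t
  TiO2: 6.451% × 100.0 = 6.451 t
  BaO: 1.608% × 100.0 = 1.608 t
  ZnO: 4.605% × 100.0 = 4.605 t
A balance pass over the oxides, on the weights just shown, relative to the basis at hand (every target is met by its sum inside rounding margins):
  Na2O: 7.865·0.1122 = 0.8825 t (target 0.8824 t)
  Al2O3: 12.44·0.6540 + 7.865·0.1912 + 71.58·0.003000 = 9.854 t (target 9.853 t)
  SiO2: 7.865·0.6836 + 71.58·0.9950 = 76.60 t (target 76.60 t)
  TiO2: 6.516·0.9901 = 6.451 t (target 6.451 t)
  BaO: 2.078·0.7740 = 1.608 t (target 1.608 t)
  ZnO: 4.614·0.9980 = 4.605 t (target 4.605 t)
Glass-mass bookkeeping: net batch after ignition = 100.0 t (the targets, summed, come to 100.0 t; the stated basis being 100.0 t — rounding explains the deltas).
Whole-batch sum: Σ batch = 105.1 t; ignition loss, Σ(batch × LOI) = 5.093 t; glass ÷ batch gives a yield of 95.15%.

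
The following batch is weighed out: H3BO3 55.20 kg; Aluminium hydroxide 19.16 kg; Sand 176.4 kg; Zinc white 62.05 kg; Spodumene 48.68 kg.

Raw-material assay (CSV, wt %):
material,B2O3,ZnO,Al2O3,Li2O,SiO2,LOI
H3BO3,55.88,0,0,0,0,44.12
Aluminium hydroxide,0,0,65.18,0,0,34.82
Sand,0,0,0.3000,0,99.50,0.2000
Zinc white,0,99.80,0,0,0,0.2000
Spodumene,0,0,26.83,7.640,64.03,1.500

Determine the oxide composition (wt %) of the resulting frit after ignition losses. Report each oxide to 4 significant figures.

Each numeric step carries exact precision from start to finish; mid-chain values are displayed, rounded to 4 significant digits, at each printed step; every reported number takes a single rounding — the derived quantities (LOI, net glass mass, yield, five oxide percentages, totals) are re-derived from the batch weights on 329.3 kg of glass at exact precision, as quoted within the problem or answer text.
Delivered oxide masses:
  B2O3: 55.20·0.5588 = 30.85 kg
  ZnO: 62.05·0.9980 = 61.93 kg
  Al2O3: 19.16·0.6518 + 176.4·0.003000 + 48.68·0.2683 = 26.08 kg
  Li2O: 48.68·0.07640 = 3.719 kg
  SiO2: 176.4·0.9950 + 48.68·0.6403 = 206.7 kg
LOI: 55.20·0.4412 + 19.16·0.3482 + 176.4·0.002000 + 62.05·0.002000 + 48.68·0.01500 = 32.23 kg
Resulting glass, batch − LOI: 361.5 − 32.23 = 329.3 kg (consistent with Σ oxide mass)
wt %: oxide over glass, times 100

Glass mass = 329.3 kg (batch 361.5 − LOI 32.23).
Composition: B2O3 9.368%, ZnO 18.81%, Al2O3 7.920%, Li2O 1.130%, SiO2 62.77%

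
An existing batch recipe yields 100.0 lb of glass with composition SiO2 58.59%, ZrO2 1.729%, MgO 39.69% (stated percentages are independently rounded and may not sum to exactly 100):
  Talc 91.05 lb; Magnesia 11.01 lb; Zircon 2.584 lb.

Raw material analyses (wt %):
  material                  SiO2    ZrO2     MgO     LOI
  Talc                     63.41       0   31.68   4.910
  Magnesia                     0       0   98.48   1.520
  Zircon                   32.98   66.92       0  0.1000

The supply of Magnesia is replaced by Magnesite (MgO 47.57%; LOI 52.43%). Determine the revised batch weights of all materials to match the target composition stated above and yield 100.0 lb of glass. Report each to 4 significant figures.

Revised batch per 100.0 lb glass:
  Talc: 91.05 lb
  Magnesite: 22.80 lb
  Zircon: 2.584 lb
Total batch = 116.4 lb; LOI loss = 16.43 lb

Working values are printed, rounded to four significant figures, when written out — the working math carries full float precision in all steps. Every reported number is rounded once only — all derived quantities, including the yield, totals, the three compositions, LOI, net glass mass, are re-derived starting from the weights at 100.0 lb of glass in full float precision as written in question or answer.
Target oxide masses per 100.0 lb glass:
  SiO2: 58.59% × 100.0 = 58.59 lb
  ZrO2: 1.729% × 100.0 = 1.729 lb
  MgO: 39.69% × 100.0 = 39.69 lb
Verifying the oxide balance given the weights on record, per the basis as stated (delivered sums recover each target once rounding is allowed for):
  SiO2: 91.05·0.6341 + 2.584·0.3298 = 58.59 lb (target 58.59 lb)
  ZrO2: 2.584·0.6692 = 1.729 lb (target 1.729 lb)
  MgO: 91.05·0.3168 + 22.80·0.4757 = 39.69 lb (target 39.69 lb)
Glass-mass sanity pass: Σ batch − LOI loss = 100.0 lb (targets for the oxides total 100.0 lb; the stated basis being 100.0 lb — any gap is answer rounding).
Total batch = Σ batch = 116.4 lb; LOI removed, Σ of batch·LOI: 16.43 lb; glass ÷ batch gives a yield of 85.89%.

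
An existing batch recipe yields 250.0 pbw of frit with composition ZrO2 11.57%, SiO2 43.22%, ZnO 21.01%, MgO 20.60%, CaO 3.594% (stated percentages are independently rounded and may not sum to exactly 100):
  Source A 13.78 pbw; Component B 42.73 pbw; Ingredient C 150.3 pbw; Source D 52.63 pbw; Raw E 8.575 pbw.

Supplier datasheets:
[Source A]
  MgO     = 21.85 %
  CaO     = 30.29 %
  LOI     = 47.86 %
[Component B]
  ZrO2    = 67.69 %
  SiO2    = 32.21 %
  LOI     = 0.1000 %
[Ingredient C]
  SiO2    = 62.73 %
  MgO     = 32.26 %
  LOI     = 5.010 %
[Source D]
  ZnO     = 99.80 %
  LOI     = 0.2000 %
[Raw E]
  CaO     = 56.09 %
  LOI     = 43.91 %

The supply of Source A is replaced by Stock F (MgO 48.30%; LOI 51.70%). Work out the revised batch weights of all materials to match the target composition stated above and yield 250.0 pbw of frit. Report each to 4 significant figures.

Revised batch per 250.0 pbw frit:
  Stock F: 6.235 pbw
  Component B: 42.73 pbw
  Ingredient C: 150.3 pbw
  Source D: 52.63 pbw
  Raw E: 16.02 pbw
Total batch = 267.9 pbw; LOI loss = 17.94 pbw

Each numeric step keeps full float precision at each step; intermediates are displayed, rounded to four significant digits, between the steps. Every reported figure takes a single rounding; all derived quantities are rebuilt at full float precision (LOI, net glass mass, yield, five oxide percentages, totals) starting from the weights at 250.0 pbw of glass, as given in the question or the answer.
Oxide mass targets, per 250.0 pbw frit:
  ZrO2: 11.57% × 250.0 = 28.92 pbw
  SiO2: 43.22% × 250.0 = 108.0 pbw
  ZnO: 21.01% × 250.0 = 52.52 pbw
  MgO: 20.60% × 250.0 = 51.50 pbw
  CaO: 3.594% × 250.0 = 8.985 pbw
Verifying the oxide balance from the weights as reported, under the basis named above (delivered sums recover each target modulo rounding of the values):
  ZrO2: 42.73·0.6769 = 28.92 pbw (target 28.92 pbw)
  SiO2: 42.73·0.3221 + 150.3·0.6273 = 108.0 pbw (target 108.0 pbw)
  ZnO: 52.63·0.9980 = 52.52 pbw (target 52.52 pbw)
  MgO: 6.235·0.4830 + 150.3·0.3226 = 51.50 pbw (target 51.50 pbw)
  CaO: 16.02·0.5609 = 8.986 pbw (target 8.985 pbw)
Mass balance on the glass: net batch after ignition = 250.0 pbw (targets for the oxides total 250.0 pbw; stated basis 250.0 pbw — any gap is answer rounding).
Batch total: Σ batch = 267.9 pbw; ignition loss, Σ(batch × LOI) = 17.94 pbw; the yield ratio, glass ÷ batch: 93.31%.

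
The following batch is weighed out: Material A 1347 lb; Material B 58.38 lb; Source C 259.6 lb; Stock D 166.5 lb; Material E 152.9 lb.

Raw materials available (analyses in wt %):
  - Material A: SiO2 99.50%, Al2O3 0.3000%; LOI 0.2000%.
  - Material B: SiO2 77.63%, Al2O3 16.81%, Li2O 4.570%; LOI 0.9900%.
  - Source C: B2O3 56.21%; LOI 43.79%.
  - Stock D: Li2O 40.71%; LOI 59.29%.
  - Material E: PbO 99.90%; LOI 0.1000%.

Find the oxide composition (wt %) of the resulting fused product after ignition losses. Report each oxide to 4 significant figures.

Glass mass = 1769 lb (batch 1984 − LOI 215.8).
Composition: SiO2 78.35%, Al2O3 0.7834%, B2O3 8.251%, Li2O 3.983%, PbO 8.637%

The working math carries full precision at every stage. Working values appear, rounded to four significant digits, when written out — each reported result is rounded just once; all derived quantities are re-derived from the weighed amounts on 1769 lb of glass at full precision (the totals, the five compositions, net glass mass, LOI, yield), as they appear in the question or the answer.
Mass of each oxide from the mix:
  SiO2: 1347·0.9950 + 58.38·0.7763 = 1386 lb
  Al2O3: 1347·0.003000 + 58.38·0.1681 = 13.85 lb
  B2O3: 259.6·0.5621 = 145.9 lb
  Li2O: 58.38·0.04570 + 166.5·0.4071 = 70.45 lb
  PbO: 152.9·0.9990 = 152.7 lb
LOI: 1347·0.002000 + 58.38·0.009900 + 259.6·0.4379 + 166.5·0.5929 + 152.9·0.001000 = 215.8 lb
batch − LOI leaves glass = 1984 − 215.8 = 1769 lb (the oxide masses sum to this)
each oxide over glass, ×100, is wt %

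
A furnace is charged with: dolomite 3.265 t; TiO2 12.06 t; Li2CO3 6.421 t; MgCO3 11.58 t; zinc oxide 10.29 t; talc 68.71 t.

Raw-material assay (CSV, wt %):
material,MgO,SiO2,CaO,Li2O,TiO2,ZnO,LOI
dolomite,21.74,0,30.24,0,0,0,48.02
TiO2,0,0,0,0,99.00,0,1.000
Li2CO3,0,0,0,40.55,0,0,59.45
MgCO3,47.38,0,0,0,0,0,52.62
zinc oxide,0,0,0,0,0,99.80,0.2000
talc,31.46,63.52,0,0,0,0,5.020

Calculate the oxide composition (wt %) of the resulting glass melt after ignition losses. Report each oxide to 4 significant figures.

The working math keeps full float precision through every step; intermediates are printed, rounded to 4 significant figures, at each printed step. A single rounding completes every reported value; all derived quantities are recomputed starting from the weights for 97.26 t of glass at exact precision (totals, yield, glass mass, LOI, six oxide percentages), as written in the problem or the answer.
What the batch supplies per oxide:
  MgO: 3.265·0.2174 + 11.58·0.4738 + 68.71·0.3146 = 27.81 t
  SiO2: 68.71·0.6352 = 43.64 t
  CaO: 3.265·0.3024 = 0.9873 t
  Li2O: 6.421·0.4055 = 2.604 t
  TiO2: 12.06·0.9900 = 11.94 t
  ZnO: 10.29·0.9980 = 10.27 t
LOI: 3.265·0.4802 + 12.06·0.01000 + 6.421·0.5945 + 11.58·0.5262 + 10.29·0.002000 + 68.71·0.05020 = 15.07 t
Resulting glass, batch − LOI: 112.3 − 15.07 = 97.26 t (equal to the oxide-mass sum)
wt % = oxide mass / glass mass × 100

Glass mass = 97.26 t (batch 112.3 − LOI 15.07).
Composition: MgO 28.60%, SiO2 44.88%, CaO 1.015%, Li2O 2.677%, TiO2 12.28%, ZnO 10.56%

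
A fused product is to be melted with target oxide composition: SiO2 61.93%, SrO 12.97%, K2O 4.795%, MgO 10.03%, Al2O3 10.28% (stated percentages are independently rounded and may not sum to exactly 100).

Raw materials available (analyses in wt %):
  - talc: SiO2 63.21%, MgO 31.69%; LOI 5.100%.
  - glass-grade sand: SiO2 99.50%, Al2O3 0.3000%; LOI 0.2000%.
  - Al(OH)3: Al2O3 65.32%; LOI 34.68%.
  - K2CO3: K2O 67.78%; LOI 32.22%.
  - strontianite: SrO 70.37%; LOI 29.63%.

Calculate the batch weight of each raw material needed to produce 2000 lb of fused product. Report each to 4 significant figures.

Batch per 2000 lb fused product:
  talc: 633.0 lb
  glass-grade sand: 842.7 lb
  Al(OH)3: 310.9 lb
  K2CO3: 141.5 lb
  strontianite: 368.6 lb
Total batch = 2297 lb; LOI loss = 296.6 lb; yield = 87.09%

Each numeric step holds full float precision at every stage. Working values appear rounded to four significant digits on the page. A single rounding produces each reported figure — derived quantities, which include ignition loss, the yield, totals, glass mass, five oxide percentages, are carried at full float precision, as they appear in question or answer, using the weight values at 2000 lb of glass.
Target masses of each oxide per 2000 lb fused product:
  SiO2: 61.93% × 2000 = 1239 lb
  SrO: 12.97% × 2000 = 259.4 lb
  K2O: 4.795% × 2000 = 95.90 lb
  MgO: 10.03% × 2000 = 200.6 lb
  Al2O3: 10.28% × 2000 = 205.6 lb
Balance tally, oxide-wise, applying the batch weights above, versus the basis set out (every target is met by its sum net of answer rounding effects):
  SiO2: 633.0·0.6321 + 842.7·0.9950 = 1239 lb (target 1239 lb)
  SrO: 368.6·0.7037 = 259.4 lb (target 259.4 lb)
  K2O: 141.5·0.6778 = 95.91 lb (target 95.90 lb)
  MgO: 633.0·0.3169 = 200.6 lb (target 200.6 lb)
  Al2O3: 842.7·0.003000 + 310.9·0.6532 = 205.6 lb (target 205.6 lb)
Consistency of the glass mass: the batch minus its LOI: 2000 lb (oxide target masses add up to 2000 lb; versus the stated basis of 2000 lb — rounding explains the deltas).
Batch total: Σ batch = 2297 lb; the LOI term Σ batch·LOI equals 296.6 lb; as yield: glass ÷ batch → 87.09%.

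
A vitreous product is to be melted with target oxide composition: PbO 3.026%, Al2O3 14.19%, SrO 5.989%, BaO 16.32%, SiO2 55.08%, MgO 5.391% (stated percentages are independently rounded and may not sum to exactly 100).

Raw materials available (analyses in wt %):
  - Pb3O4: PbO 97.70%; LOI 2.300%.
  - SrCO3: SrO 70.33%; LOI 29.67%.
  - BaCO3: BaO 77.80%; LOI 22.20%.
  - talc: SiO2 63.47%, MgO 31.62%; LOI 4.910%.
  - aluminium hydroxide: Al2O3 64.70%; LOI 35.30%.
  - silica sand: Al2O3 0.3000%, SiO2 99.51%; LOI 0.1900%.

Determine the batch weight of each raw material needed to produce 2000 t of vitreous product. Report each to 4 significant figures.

The whole derivation keeps full float precision in all steps; in-progress results appear rounded to four significant digits alongside each step; a single rounding yields each reported figure — the derived quantities are recomputed in full float precision (the yield, LOI, net glass mass, the totals, six oxide percentages) from the weighed amounts per 2000 t of glass, exactly as printed in problem or answer.
Oxide mass targets, per 2000 t vitreous product:
  PbO: 3.026% × 2000 = 60.52 t
  Al2O3: 14.19% × 2000 = 283.8 t
  SrO: 5.989% × 2000 = 119.8 t
  BaO: 16.32% × 2000 = 326.4 t
  SiO2: 55.08% × 2000 = 1102 t
  MgO: 5.391% × 2000 = 107.8 t
Mass-balance tally per oxide using the reported weights, on the stated basis (sums match the target masses net of answer rounding effects):
  PbO: 61.94·0.9770 = 60.52 t (target 60.52 t)
  Al2O3: 434.5·0.6470 + 889.5·0.003000 = 283.8 t (target 283.8 t)
  SrO: 170.3·0.7033 = 119.8 t (target 119.8 t)
  BaO: 419.5·0.7780 = 326.4 t (target 326.4 t)
  SiO2: 341.0·0.6347 + 889.5·0.9951 = 1102 t (target 1102 t)
  MgO: 341.0·0.3162 = 107.8 t (target 107.8 t)
Consistency of the glass mass: the batch minus its LOI: 2000 t (the targets, summed, come to 2000 t; with the basis standing at 2000 t — rounding explains the deltas).
Summing the batch: Σ batch = 2317 t; LOI removed, Σ of batch·LOI: 316.9 t; yield: glass divided by total = 86.32%.

Batch per 2000 t vitreous product:
  Pb3O4: 61.94 t
  SrCO3: 170.3 t
  BaCO3: 419.5 t
  talc: 341.0 t
  aluminium hydroxide: 434.5 t
  silica sand: 889.5 t
Total batch = 2317 t; LOI loss = 316.9 t; yield = 86.32%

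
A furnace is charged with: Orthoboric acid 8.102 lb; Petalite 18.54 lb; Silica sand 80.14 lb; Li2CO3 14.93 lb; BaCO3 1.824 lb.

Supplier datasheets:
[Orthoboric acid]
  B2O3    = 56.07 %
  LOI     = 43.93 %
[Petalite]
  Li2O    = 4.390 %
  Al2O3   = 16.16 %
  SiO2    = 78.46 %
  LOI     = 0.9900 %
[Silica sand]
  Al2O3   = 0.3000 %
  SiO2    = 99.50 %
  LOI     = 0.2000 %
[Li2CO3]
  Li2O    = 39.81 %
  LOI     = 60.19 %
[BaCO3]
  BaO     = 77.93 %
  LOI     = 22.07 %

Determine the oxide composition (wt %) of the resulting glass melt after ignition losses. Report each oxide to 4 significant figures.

Glass mass = 110.2 lb (batch 123.5 − LOI 13.29).
Composition: BaO 1.289%, Li2O 6.130%, B2O3 4.121%, Al2O3 2.936%, SiO2 85.52%

Exact precision is kept at all times; intermediates are printed, rounded to 4 significant digits, within the worked lines; a single rounding finalizes every reported number. All derived quantities are carried using the weight values on 110.2 lb of glass at full precision (yield, net glass mass, LOI, the totals, the five compositions) as given in question or answer.
Oxide-by-oxide delivered mass:
  BaO: 1.824·0.7793 = 1.421 lb
  Li2O: 18.54·0.04390 + 14.93·0.3981 = 6.758 lb
  B2O3: 8.102·0.5607 = 4.543 lb
  Al2O3: 18.54·0.1616 + 80.14·0.003000 = 3.236 lb
  SiO2: 18.54·0.7846 + 80.14·0.9950 = 94.29 lb
LOI: 8.102·0.4393 + 18.54·0.009900 + 80.14·0.002000 + 14.93·0.6019 + 1.824·0.2207 = 13.29 lb
The glass mass, total less LOI, = 123.5 − 13.29 = 110.2 lb (consistent with Σ oxide mass)
each wt % is 100 × oxide ÷ glass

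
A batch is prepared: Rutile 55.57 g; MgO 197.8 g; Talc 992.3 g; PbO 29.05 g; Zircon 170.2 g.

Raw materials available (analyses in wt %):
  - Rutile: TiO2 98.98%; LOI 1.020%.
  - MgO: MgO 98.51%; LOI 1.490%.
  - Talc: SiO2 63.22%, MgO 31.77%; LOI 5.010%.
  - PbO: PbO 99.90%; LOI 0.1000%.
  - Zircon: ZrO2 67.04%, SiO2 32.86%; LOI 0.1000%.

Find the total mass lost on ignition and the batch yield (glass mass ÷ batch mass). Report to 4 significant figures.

LOI loss = 53.43 g; glass = 1391 g; yield = 96.30%

All internal work maintains exact precision at every stage — intermediates are printed with 4-significant-digit rounding between the steps; a single rounding produces every reported figure; the derived quantities, including ignition loss, glass mass, the totals, five oxide percentages, the yield, are rebuilt from the weighed amounts at 1391 g of glass in full precision, as they appear in problem or answer.
Ignition loss by material:
  Rutile: 55.57 × 0.01020 = 0.5668 g
  MgO: 197.8 × 0.01490 = 2.947 g
  Talc: 992.3 × 0.05010 = 49.71 g
  PbO: 29.05 × 0.001000 = 0.02905 g
  Zircon: 170.2 × 0.001000 = 0.1702 g
Total LOI = 53.43 g
Glass = batch − LOI = 1445 − 53.43 = 1391 g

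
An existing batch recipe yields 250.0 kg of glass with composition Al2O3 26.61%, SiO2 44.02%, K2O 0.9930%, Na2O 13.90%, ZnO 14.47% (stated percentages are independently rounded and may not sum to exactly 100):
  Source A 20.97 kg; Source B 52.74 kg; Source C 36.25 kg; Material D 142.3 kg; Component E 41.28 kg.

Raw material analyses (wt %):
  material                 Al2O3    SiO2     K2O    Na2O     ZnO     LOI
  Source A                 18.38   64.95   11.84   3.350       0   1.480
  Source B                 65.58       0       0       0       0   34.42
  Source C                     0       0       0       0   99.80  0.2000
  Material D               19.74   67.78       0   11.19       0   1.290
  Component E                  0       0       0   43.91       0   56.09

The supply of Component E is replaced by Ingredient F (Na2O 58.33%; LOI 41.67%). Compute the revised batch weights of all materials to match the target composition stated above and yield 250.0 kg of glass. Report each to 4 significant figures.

Revised batch per 250.0 kg glass:
  Source A: 20.97 kg
  Source B: 52.74 kg
  Source C: 36.25 kg
  Material D: 142.3 kg
  Ingredient F: 31.08 kg
Total batch = 283.3 kg; LOI loss = 33.32 kg

Intermediates are printed rounded to four significant figures between the steps — exact precision is kept at every stage; every reported number is rounded a single time — all derived quantities, including totals, net glass mass, LOI, five oxide percentages, the yield, are re-derived from the batch weights on 250.0 kg of glass in full float precision, as set out in question or answer.
The oxide mass targets at 250.0 kg glass:
  Al2O3: 26.61% × 250.0 = 66.53 kg
  SiO2: 44.02% × 250.0 = 110.0 kg
  K2O: 0.9930% × 250.0 = 2.482 kg
  Na2O: 13.90% × 250.0 = 34.75 kg
  ZnO: 14.47% × 250.0 = 36.17 kg
Mass-balance tally per oxide applying the batch weights above, under the basis named above (oxide sums agree with the targets net of answer rounding effects):
  Al2O3: 20.97·0.1838 + 52.74·0.6558 + 142.3·0.1974 = 66.53 kg (target 66.53 kg)
  SiO2: 20.97·0.6495 + 142.3·0.6778 = 110.1 kg (target 110.0 kg)
  K2O: 20.97·0.1184 = 2.483 kg (target 2.482 kg)
  Na2O: 20.97·0.03350 + 142.3·0.1119 + 31.08·0.5833 = 34.75 kg (target 34.75 kg)
  ZnO: 36.25·0.9980 = 36.18 kg (target 36.17 kg)
Glass-mass bookkeeping: batch Σ − ignition loss = 250.0 kg (oxide target masses add up to 250.0 kg; basis as stated: 250.0 kg — differing by rounding only).
Batch grand total — Σ batch = 283.3 kg; loss to ignition Σ batch·LOI = 33.32 kg; the yield ratio, glass ÷ batch: 88.24%.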